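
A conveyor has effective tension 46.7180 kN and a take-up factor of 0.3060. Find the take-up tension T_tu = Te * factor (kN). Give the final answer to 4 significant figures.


T_tu = 46.7180 * 0.3060
T_tu = 14.30 kN


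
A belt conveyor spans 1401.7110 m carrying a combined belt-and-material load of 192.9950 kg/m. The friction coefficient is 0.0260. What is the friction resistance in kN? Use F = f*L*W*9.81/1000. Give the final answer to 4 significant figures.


F = 0.0260 * 1401.7110 * 192.9950 * 9.81 / 1000
F = 69.00 kN


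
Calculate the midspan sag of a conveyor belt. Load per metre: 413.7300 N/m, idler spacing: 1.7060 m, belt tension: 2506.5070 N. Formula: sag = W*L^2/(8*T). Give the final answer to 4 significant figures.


sag = 413.7300 * 1.7060^2 / (8 * 2506.5070)
sag = 0.06005 m


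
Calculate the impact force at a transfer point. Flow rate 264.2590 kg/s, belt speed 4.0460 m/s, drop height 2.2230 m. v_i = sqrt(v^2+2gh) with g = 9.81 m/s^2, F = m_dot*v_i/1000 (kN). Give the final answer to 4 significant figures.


v_i = sqrt(4.0460^2 + 2*9.81*2.2230) = 7.74502 m/s
F = 264.2590 * 7.74502 / 1000
F = 2.047 kN


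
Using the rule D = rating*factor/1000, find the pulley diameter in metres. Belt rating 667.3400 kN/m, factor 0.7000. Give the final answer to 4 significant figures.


D = 667.3400 * 0.7000 / 1000
D = 0.4671 m


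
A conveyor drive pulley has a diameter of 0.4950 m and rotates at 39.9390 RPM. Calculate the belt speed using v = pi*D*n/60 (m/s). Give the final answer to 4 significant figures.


v = pi * 0.4950 * 39.9390 / 60
v = 1.035 m/s


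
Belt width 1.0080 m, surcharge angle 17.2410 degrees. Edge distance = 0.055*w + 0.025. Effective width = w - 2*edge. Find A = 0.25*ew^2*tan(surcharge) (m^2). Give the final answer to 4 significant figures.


edge = 0.055*1.0080 + 0.025 = 0.08044 m
ew = 1.0080 - 2*0.08044 = 0.84712 m
A = 0.25 * 0.84712^2 * tan(17.2410 deg)
A = 0.05568 m^2


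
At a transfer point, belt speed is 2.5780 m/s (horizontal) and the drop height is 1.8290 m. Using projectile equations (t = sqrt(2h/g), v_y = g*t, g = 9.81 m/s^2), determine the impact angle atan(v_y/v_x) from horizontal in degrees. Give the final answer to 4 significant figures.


t = sqrt(2*1.8290/9.81) = 0.610643 s
v_y = 9.81 * 0.610643 = 5.99041 m/s
angle = atan(5.99041 / 2.5780) = 66.72 deg


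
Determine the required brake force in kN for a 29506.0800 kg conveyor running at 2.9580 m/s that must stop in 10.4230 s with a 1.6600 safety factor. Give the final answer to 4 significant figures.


F = 29506.0800 * 2.9580 / 10.4230 * 1.6600 / 1000
F = 13.90 kN


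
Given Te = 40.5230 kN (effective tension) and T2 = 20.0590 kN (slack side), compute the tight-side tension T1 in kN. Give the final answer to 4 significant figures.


T1 = Te + T2 = 40.5230 + 20.0590
T1 = 60.58 kN


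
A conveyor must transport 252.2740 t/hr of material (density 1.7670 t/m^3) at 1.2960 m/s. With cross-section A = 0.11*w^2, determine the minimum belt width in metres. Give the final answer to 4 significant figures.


A_req = 252.2740 / (1.2960 * 1.7670 * 3600) = 0.0306005 m^2
w = sqrt(0.0306005 / 0.11)
w = 0.5274 m


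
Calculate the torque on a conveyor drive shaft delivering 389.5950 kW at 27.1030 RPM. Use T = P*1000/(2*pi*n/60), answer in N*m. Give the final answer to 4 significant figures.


omega = 2*pi*27.1030/60 = 2.83822 rad/s
T = 389.5950*1000 / 2.83822
T = 137300 N*m


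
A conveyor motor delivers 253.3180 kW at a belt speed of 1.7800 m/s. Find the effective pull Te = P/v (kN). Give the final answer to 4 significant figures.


Te = P / v = 253.3180 / 1.7800
Te = 142.3 kN


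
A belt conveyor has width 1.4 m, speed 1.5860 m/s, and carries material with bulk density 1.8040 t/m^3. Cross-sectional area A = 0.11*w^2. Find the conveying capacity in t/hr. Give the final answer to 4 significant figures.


A = 0.11 * 1.4^2 = 0.2156 m^2
C = 0.2156 * 1.5860 * 1.8040 * 3600
C = 2221 t/hr


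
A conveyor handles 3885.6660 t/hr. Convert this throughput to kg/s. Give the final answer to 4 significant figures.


m_dot = 3885.6660 * 1000 / 3600
m_dot = 1079 kg/s


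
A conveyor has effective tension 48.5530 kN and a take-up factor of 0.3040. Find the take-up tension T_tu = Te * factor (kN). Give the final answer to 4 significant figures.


T_tu = 48.5530 * 0.3040
T_tu = 14.76 kN


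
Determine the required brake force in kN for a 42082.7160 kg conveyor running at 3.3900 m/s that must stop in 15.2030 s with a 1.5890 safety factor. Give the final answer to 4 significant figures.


F = 42082.7160 * 3.3900 / 15.2030 * 1.5890 / 1000
F = 14.91 kN


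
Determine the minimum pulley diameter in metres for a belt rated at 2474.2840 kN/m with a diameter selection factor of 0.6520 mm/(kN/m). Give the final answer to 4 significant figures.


D = 2474.2840 * 0.6520 / 1000
D = 1.613 m


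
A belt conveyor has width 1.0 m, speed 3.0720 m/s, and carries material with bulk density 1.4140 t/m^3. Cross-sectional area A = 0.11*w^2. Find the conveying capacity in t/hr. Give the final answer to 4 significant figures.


A = 0.11 * 1.0^2 = 0.11 m^2
C = 0.11 * 3.0720 * 1.4140 * 3600
C = 1720 t/hr


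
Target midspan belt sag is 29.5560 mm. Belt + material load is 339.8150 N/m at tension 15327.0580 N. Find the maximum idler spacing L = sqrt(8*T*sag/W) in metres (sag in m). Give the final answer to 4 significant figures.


sag = 29.5560/1000 = 0.029556 m
L = sqrt(8 * 15327.0580 * 0.029556 / 339.8150)
L = 3.266 m


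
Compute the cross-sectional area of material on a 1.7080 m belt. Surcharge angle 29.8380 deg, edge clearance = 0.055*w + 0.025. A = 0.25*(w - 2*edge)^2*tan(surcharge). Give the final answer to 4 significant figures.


edge = 0.055*1.7080 + 0.025 = 0.11894 m
ew = 1.7080 - 2*0.11894 = 1.47012 m
A = 0.25 * 1.47012^2 * tan(29.8380 deg)
A = 0.3099 m^2


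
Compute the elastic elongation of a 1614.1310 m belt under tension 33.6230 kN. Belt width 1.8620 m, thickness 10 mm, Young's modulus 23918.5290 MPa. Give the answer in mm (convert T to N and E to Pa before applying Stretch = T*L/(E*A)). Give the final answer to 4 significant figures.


A = 1.8620 * 0.01 = 0.01862 m^2
Stretch = 33.6230*1000 * 1614.1310 / (23918.5290e6 * 0.01862) * 1000
Stretch = 121.9 mm


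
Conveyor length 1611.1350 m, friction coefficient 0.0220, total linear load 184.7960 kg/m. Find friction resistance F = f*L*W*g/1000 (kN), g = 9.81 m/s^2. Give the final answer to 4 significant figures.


F = 0.0220 * 1611.1350 * 184.7960 * 9.81 / 1000
F = 64.26 kN


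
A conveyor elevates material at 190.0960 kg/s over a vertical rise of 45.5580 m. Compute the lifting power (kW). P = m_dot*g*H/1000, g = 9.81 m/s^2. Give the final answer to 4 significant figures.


P = 190.0960 * 9.81 * 45.5580 / 1000
P = 84.96 kW


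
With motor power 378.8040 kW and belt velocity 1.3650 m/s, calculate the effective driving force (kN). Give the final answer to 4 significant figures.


Te = P / v = 378.8040 / 1.3650
Te = 277.5 kN


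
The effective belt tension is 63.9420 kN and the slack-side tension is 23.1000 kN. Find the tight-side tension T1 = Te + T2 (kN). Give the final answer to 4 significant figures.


T1 = Te + T2 = 63.9420 + 23.1000
T1 = 87.04 kN


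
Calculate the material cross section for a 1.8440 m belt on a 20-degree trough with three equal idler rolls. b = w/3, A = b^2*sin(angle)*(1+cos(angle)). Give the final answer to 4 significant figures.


b = 1.8440/3 = 0.614667 m
A = 0.614667^2 * sin(20 deg) * (1 + cos(20 deg))
A = 0.2506 m^2


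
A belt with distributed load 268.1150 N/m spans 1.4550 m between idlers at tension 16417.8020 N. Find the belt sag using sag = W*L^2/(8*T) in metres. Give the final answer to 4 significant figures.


sag = 268.1150 * 1.4550^2 / (8 * 16417.8020)
sag = 0.004322 m


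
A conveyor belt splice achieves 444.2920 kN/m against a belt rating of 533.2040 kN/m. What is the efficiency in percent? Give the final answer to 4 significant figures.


Eff = 444.2920 / 533.2040 * 100
Eff = 83.32 %


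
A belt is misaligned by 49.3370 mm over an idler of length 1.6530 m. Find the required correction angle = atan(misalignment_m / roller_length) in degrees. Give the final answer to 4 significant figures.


misalign_m = 49.3370 / 1000 = 0.049337 m
angle = atan(0.049337 / 1.6530)
angle = 1.710 deg


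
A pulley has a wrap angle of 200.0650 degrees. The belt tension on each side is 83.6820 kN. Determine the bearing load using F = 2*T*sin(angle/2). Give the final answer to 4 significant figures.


F = 2 * 83.6820 * sin(200.0650/2 deg)
F = 164.8 kN


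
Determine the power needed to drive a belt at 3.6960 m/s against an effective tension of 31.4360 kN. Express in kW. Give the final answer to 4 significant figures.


P = Te * v = 31.4360 * 3.6960
P = 116.2 kW


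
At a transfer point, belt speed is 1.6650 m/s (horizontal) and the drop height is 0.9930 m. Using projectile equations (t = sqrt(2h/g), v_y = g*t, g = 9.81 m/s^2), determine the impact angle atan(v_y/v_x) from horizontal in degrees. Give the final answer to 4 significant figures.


t = sqrt(2*0.9930/9.81) = 0.449941 s
v_y = 9.81 * 0.449941 = 4.41392 m/s
angle = atan(4.41392 / 1.6650) = 69.33 deg


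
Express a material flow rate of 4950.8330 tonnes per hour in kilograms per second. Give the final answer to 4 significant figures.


m_dot = 4950.8330 * 1000 / 3600
m_dot = 1375 kg/s


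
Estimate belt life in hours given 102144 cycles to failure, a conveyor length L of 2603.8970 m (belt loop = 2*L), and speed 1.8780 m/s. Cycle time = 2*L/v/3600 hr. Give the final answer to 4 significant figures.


cycle_time = 2 * 2603.8970 / 1.8780 / 3600 = 0.770293 hr
life = 102144 * 0.770293 = 78680 hours


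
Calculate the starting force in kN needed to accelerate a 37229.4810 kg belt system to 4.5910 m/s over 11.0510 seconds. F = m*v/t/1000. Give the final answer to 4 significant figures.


F = 37229.4810 * 4.5910 / 11.0510 / 1000
F = 15.47 kN


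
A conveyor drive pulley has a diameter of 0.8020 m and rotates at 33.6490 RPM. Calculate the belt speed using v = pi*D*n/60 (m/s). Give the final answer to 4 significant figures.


v = pi * 0.8020 * 33.6490 / 60
v = 1.413 m/s


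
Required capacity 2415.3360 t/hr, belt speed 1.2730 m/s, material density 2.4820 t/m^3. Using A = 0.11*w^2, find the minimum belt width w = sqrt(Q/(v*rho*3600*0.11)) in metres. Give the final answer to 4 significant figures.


A_req = 2415.3360 / (1.2730 * 2.4820 * 3600) = 0.212346 m^2
w = sqrt(0.212346 / 0.11)
w = 1.389 m


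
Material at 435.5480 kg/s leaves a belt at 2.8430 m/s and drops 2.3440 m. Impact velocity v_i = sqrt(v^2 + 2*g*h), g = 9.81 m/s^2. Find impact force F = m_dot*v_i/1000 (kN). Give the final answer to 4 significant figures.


v_i = sqrt(2.8430^2 + 2*9.81*2.3440) = 7.35336 m/s
F = 435.5480 * 7.35336 / 1000
F = 3.203 kN


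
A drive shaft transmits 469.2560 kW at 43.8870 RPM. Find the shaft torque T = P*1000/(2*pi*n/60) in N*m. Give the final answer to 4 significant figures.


omega = 2*pi*43.8870/60 = 4.59584 rad/s
T = 469.2560*1000 / 4.59584
T = 102100 N*m


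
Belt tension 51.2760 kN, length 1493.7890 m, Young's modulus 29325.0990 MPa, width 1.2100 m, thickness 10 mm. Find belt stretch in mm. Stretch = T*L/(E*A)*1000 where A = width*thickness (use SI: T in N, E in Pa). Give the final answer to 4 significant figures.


A = 1.2100 * 0.01 = 0.01210 m^2
Stretch = 51.2760*1000 * 1493.7890 / (29325.0990e6 * 0.01210) * 1000
Stretch = 215.9 mm


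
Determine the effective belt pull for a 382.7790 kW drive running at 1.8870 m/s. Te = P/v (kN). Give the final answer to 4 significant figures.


Te = P / v = 382.7790 / 1.8870
Te = 202.9 kN


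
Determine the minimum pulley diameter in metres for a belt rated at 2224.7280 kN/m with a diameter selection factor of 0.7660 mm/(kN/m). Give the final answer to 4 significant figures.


D = 2224.7280 * 0.7660 / 1000
D = 1.704 m


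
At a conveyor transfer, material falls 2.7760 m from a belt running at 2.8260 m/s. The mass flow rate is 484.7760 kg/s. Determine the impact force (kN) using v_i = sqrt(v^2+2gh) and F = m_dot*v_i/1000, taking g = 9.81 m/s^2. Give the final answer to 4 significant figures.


v_i = sqrt(2.8260^2 + 2*9.81*2.7760) = 7.90262 m/s
F = 484.7760 * 7.90262 / 1000
F = 3.831 kN


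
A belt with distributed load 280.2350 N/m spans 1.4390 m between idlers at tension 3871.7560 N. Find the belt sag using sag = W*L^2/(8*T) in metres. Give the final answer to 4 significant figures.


sag = 280.2350 * 1.4390^2 / (8 * 3871.7560)
sag = 0.01873 m


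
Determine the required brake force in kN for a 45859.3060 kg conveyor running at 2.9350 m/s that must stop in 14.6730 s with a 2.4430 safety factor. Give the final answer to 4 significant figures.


F = 45859.3060 * 2.9350 / 14.6730 * 2.4430 / 1000
F = 22.41 kN


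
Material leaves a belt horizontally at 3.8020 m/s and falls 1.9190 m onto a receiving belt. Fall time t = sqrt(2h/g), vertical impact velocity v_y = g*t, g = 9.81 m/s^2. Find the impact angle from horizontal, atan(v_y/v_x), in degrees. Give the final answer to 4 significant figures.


t = sqrt(2*1.9190/9.81) = 0.625487 s
v_y = 9.81 * 0.625487 = 6.13603 m/s
angle = atan(6.13603 / 3.8020) = 58.22 deg


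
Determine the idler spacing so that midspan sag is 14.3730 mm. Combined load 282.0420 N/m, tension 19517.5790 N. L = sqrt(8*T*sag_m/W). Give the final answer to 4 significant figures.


sag = 14.3730/1000 = 0.014373 m
L = sqrt(8 * 19517.5790 * 0.014373 / 282.0420)
L = 2.821 m


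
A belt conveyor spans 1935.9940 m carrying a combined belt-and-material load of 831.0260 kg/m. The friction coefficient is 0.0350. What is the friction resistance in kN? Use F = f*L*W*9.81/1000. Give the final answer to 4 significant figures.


F = 0.0350 * 1935.9940 * 831.0260 * 9.81 / 1000
F = 552.4 kN


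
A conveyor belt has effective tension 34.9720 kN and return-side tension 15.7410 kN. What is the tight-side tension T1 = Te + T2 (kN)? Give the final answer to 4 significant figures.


T1 = Te + T2 = 34.9720 + 15.7410
T1 = 50.71 kN


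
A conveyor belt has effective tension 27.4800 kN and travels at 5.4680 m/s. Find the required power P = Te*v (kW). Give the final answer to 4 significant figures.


P = Te * v = 27.4800 * 5.4680
P = 150.3 kW


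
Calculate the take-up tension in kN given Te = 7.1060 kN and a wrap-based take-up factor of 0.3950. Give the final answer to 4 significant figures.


T_tu = 7.1060 * 0.3950
T_tu = 2.807 kN


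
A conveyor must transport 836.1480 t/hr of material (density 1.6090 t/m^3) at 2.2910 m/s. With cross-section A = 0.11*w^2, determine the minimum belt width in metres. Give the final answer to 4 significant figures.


A_req = 836.1480 / (2.2910 * 1.6090 * 3600) = 0.0630086 m^2
w = sqrt(0.0630086 / 0.11)
w = 0.7568 m


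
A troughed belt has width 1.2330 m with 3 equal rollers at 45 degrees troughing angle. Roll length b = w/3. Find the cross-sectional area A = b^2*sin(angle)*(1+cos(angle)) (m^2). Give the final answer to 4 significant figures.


b = 1.2330/3 = 0.411 m
A = 0.411^2 * sin(45 deg) * (1 + cos(45 deg))
A = 0.2039 m^2


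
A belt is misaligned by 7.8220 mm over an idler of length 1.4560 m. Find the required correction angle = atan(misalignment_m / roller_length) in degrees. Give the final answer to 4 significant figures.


misalign_m = 7.8220 / 1000 = 0.007822 m
angle = atan(0.007822 / 1.4560)
angle = 0.3078 deg


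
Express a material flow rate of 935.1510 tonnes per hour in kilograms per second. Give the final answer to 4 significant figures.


m_dot = 935.1510 * 1000 / 3600
m_dot = 259.8 kg/s


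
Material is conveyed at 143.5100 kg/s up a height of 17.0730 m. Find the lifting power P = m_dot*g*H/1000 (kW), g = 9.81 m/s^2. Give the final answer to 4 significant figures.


P = 143.5100 * 9.81 * 17.0730 / 1000
P = 24.04 kW


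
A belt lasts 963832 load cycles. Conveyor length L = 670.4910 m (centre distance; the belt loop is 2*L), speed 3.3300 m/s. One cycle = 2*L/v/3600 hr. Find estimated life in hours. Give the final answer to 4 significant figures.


cycle_time = 2 * 670.4910 / 3.3300 / 3600 = 0.11186 hr
life = 963832 * 0.11186 = 107800 hours


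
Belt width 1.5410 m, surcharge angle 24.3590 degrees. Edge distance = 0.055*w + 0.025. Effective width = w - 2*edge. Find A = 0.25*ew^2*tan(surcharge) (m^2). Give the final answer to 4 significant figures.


edge = 0.055*1.5410 + 0.025 = 0.109755 m
ew = 1.5410 - 2*0.109755 = 1.32149 m
A = 0.25 * 1.32149^2 * tan(24.3590 deg)
A = 0.1977 m^2


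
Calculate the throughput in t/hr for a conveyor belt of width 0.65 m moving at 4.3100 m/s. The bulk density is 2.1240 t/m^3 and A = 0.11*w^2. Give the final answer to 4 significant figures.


A = 0.11 * 0.65^2 = 0.046475 m^2
C = 0.046475 * 4.3100 * 2.1240 * 3600
C = 1532 t/hr


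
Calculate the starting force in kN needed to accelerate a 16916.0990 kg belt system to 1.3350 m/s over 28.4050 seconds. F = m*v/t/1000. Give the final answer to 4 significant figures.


F = 16916.0990 * 1.3350 / 28.4050 / 1000
F = 0.7950 kN


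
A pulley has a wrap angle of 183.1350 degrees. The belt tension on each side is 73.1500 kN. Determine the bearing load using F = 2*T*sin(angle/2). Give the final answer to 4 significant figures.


F = 2 * 73.1500 * sin(183.1350/2 deg)
F = 146.2 kN


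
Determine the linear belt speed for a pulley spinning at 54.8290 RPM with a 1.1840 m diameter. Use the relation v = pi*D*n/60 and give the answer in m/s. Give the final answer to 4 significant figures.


v = pi * 1.1840 * 54.8290 / 60
v = 3.399 m/s


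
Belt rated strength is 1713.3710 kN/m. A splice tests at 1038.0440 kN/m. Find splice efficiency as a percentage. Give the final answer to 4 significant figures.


Eff = 1038.0440 / 1713.3710 * 100
Eff = 60.58 %


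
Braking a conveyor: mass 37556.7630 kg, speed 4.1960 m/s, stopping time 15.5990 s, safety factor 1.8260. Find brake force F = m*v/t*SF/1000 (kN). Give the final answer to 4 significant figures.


F = 37556.7630 * 4.1960 / 15.5990 * 1.8260 / 1000
F = 18.45 kN


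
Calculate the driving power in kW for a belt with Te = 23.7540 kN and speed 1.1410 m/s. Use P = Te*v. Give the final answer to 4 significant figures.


P = Te * v = 23.7540 * 1.1410
P = 27.10 kW


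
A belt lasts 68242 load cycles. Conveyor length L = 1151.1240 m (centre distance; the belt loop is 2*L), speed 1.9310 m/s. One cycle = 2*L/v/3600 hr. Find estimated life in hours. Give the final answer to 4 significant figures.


cycle_time = 2 * 1151.1240 / 1.9310 / 3600 = 0.331182 hr
life = 68242 * 0.331182 = 22600 hours


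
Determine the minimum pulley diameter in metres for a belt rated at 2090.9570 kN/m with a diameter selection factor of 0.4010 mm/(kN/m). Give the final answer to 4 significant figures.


D = 2090.9570 * 0.4010 / 1000
D = 0.8385 m


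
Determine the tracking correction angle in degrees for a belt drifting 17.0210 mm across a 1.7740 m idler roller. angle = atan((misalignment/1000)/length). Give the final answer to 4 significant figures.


misalign_m = 17.0210 / 1000 = 0.017021 m
angle = atan(0.017021 / 1.7740)
angle = 0.5497 deg


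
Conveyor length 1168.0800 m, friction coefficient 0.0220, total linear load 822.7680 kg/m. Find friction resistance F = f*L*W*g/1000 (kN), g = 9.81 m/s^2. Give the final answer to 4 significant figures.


F = 0.0220 * 1168.0800 * 822.7680 * 9.81 / 1000
F = 207.4 kN


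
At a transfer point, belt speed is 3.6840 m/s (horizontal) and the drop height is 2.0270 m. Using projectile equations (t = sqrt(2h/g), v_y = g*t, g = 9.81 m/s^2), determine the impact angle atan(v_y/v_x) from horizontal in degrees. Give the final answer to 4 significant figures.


t = sqrt(2*2.0270/9.81) = 0.642847 s
v_y = 9.81 * 0.642847 = 6.30633 m/s
angle = atan(6.30633 / 3.6840) = 59.71 deg


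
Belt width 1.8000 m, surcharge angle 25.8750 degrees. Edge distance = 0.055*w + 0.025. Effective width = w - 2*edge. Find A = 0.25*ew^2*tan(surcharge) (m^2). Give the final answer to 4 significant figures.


edge = 0.055*1.8000 + 0.025 = 0.124 m
ew = 1.8000 - 2*0.124 = 1.552 m
A = 0.25 * 1.552^2 * tan(25.8750 deg)
A = 0.2921 m^2


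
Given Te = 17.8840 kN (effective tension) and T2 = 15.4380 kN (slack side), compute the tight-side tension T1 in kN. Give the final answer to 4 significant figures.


T1 = Te + T2 = 17.8840 + 15.4380
T1 = 33.32 kN


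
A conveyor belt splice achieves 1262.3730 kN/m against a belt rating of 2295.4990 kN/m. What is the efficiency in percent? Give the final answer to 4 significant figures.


Eff = 1262.3730 / 2295.4990 * 100
Eff = 54.99 %


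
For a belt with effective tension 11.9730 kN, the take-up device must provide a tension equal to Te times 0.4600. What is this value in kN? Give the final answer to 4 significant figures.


T_tu = 11.9730 * 0.4600
T_tu = 5.508 kN


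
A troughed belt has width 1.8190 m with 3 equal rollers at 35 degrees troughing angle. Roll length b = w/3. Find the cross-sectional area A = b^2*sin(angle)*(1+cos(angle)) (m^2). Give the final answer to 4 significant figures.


b = 1.8190/3 = 0.606333 m
A = 0.606333^2 * sin(35 deg) * (1 + cos(35 deg))
A = 0.3836 m^2


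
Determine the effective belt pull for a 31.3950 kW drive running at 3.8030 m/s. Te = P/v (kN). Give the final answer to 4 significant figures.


Te = P / v = 31.3950 / 3.8030
Te = 8.255 kN


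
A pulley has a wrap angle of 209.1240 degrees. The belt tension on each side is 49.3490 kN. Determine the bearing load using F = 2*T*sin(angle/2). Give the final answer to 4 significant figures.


F = 2 * 49.3490 * sin(209.1240/2 deg)
F = 95.53 kN


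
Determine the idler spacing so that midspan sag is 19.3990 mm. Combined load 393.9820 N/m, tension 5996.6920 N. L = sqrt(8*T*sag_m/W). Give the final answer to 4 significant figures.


sag = 19.3990/1000 = 0.019399 m
L = sqrt(8 * 5996.6920 * 0.019399 / 393.9820)
L = 1.537 m


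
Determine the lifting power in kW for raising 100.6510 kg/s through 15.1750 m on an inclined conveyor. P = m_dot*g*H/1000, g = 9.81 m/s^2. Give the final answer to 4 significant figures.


P = 100.6510 * 9.81 * 15.1750 / 1000
P = 14.98 kW


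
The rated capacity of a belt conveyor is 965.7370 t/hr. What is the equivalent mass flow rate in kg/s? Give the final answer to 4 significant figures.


m_dot = 965.7370 * 1000 / 3600
m_dot = 268.3 kg/s


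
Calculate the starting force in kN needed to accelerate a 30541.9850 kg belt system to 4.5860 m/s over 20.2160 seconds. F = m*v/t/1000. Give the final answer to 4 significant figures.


F = 30541.9850 * 4.5860 / 20.2160 / 1000
F = 6.928 kN


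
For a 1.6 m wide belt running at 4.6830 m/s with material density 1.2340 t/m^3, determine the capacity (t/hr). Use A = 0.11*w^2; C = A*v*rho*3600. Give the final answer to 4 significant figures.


A = 0.11 * 1.6^2 = 0.2816 m^2
C = 0.2816 * 4.6830 * 1.2340 * 3600
C = 5858 t/hr


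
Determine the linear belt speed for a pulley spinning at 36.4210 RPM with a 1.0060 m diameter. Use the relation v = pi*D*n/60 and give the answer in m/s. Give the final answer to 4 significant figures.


v = pi * 1.0060 * 36.4210 / 60
v = 1.918 m/s


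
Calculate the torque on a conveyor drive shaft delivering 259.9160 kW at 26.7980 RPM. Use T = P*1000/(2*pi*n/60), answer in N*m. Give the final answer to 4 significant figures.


omega = 2*pi*26.7980/60 = 2.80628 rad/s
T = 259.9160*1000 / 2.80628
T = 92620 N*m


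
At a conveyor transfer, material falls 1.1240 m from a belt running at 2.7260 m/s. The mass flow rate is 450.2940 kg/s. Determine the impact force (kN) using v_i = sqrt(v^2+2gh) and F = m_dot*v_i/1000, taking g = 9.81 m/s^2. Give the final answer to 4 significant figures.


v_i = sqrt(2.7260^2 + 2*9.81*1.1240) = 5.42991 m/s
F = 450.2940 * 5.42991 / 1000
F = 2.445 kN


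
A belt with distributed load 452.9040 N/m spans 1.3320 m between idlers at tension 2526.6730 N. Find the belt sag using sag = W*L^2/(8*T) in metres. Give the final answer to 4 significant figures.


sag = 452.9040 * 1.3320^2 / (8 * 2526.6730)
sag = 0.03975 m


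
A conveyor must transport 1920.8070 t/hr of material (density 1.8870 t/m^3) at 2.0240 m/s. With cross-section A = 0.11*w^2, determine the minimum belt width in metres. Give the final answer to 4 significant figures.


A_req = 1920.8070 / (2.0240 * 1.8870 * 3600) = 0.139701 m^2
w = sqrt(0.139701 / 0.11)
w = 1.127 m


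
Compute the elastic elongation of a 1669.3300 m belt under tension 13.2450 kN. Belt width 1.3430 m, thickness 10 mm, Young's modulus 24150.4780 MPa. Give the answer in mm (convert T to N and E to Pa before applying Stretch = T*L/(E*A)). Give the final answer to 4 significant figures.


A = 1.3430 * 0.01 = 0.01343 m^2
Stretch = 13.2450*1000 * 1669.3300 / (24150.4780e6 * 0.01343) * 1000
Stretch = 68.17 mm


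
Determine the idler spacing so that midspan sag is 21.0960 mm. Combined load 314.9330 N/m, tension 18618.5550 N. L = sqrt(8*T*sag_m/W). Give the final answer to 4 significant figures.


sag = 21.0960/1000 = 0.021096 m
L = sqrt(8 * 18618.5550 * 0.021096 / 314.9330)
L = 3.159 m


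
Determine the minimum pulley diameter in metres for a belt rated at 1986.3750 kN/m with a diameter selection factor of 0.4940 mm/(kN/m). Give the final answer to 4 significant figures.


D = 1986.3750 * 0.4940 / 1000
D = 0.9813 m


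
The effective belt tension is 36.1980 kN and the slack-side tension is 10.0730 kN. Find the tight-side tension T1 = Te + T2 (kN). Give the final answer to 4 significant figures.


T1 = Te + T2 = 36.1980 + 10.0730
T1 = 46.27 kN


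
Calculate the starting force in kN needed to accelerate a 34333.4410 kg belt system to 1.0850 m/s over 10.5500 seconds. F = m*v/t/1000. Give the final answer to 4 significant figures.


F = 34333.4410 * 1.0850 / 10.5500 / 1000
F = 3.531 kN


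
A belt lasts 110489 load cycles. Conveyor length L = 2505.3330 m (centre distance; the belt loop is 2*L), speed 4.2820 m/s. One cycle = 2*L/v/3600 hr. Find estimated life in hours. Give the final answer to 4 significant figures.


cycle_time = 2 * 2505.3330 / 4.2820 / 3600 = 0.325047 hr
life = 110489 * 0.325047 = 35910 hours


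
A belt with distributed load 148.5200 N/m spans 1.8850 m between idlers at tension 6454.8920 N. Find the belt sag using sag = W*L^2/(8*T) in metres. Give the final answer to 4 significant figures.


sag = 148.5200 * 1.8850^2 / (8 * 6454.8920)
sag = 0.01022 m


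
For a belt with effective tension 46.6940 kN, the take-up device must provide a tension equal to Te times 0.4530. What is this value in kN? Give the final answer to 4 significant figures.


T_tu = 46.6940 * 0.4530
T_tu = 21.15 kN


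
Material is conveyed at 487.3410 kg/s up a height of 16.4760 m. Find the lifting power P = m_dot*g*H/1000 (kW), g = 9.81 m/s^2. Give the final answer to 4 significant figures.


P = 487.3410 * 9.81 * 16.4760 / 1000
P = 78.77 kW


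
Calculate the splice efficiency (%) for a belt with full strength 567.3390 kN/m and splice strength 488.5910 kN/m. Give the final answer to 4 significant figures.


Eff = 488.5910 / 567.3390 * 100
Eff = 86.12 %


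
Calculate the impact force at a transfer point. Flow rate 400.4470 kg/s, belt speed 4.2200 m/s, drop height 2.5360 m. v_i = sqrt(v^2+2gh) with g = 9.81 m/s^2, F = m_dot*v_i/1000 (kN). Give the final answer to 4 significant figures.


v_i = sqrt(4.2200^2 + 2*9.81*2.5360) = 8.21978 m/s
F = 400.4470 * 8.21978 / 1000
F = 3.292 kN


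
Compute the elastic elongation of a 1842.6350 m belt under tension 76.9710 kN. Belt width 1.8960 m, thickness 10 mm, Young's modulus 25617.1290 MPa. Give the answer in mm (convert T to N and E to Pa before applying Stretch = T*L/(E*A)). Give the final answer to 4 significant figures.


A = 1.8960 * 0.01 = 0.01896 m^2
Stretch = 76.9710*1000 * 1842.6350 / (25617.1290e6 * 0.01896) * 1000
Stretch = 292.0 mm


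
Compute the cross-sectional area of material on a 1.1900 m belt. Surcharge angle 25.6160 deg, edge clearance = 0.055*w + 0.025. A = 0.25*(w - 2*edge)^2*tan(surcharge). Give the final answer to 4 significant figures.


edge = 0.055*1.1900 + 0.025 = 0.09045 m
ew = 1.1900 - 2*0.09045 = 1.0091 m
A = 0.25 * 1.0091^2 * tan(25.6160 deg)
A = 0.1221 m^2


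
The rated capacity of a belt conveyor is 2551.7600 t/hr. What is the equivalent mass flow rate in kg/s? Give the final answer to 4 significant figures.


m_dot = 2551.7600 * 1000 / 3600
m_dot = 708.8 kg/s


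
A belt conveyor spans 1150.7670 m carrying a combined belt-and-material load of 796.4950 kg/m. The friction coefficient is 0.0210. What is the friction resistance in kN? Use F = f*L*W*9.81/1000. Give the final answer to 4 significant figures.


F = 0.0210 * 1150.7670 * 796.4950 * 9.81 / 1000
F = 188.8 kN


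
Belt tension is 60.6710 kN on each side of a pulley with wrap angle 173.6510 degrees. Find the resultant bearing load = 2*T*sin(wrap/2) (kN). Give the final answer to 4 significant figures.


F = 2 * 60.6710 * sin(173.6510/2 deg)
F = 121.2 kN


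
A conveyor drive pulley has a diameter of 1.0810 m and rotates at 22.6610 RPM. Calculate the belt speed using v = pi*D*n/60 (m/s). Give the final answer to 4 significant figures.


v = pi * 1.0810 * 22.6610 / 60
v = 1.283 m/s


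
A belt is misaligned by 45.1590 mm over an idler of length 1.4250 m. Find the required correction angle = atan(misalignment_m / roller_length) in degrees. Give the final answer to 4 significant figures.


misalign_m = 45.1590 / 1000 = 0.045159 m
angle = atan(0.045159 / 1.4250)
angle = 1.815 deg


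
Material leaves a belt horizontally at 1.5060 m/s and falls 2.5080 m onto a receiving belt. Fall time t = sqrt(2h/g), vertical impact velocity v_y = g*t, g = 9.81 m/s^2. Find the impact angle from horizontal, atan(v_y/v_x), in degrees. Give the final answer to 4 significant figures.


t = sqrt(2*2.5080/9.81) = 0.715063 s
v_y = 9.81 * 0.715063 = 7.01477 m/s
angle = atan(7.01477 / 1.5060) = 77.88 deg


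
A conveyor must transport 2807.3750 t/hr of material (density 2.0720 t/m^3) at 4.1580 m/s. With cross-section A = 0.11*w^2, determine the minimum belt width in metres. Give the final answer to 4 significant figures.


A_req = 2807.3750 / (4.1580 * 2.0720 * 3600) = 0.0905157 m^2
w = sqrt(0.0905157 / 0.11)
w = 0.9071 m


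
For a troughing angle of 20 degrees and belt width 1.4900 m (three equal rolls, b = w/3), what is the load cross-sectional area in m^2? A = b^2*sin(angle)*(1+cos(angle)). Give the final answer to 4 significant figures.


b = 1.4900/3 = 0.496667 m
A = 0.496667^2 * sin(20 deg) * (1 + cos(20 deg))
A = 0.1636 m^2


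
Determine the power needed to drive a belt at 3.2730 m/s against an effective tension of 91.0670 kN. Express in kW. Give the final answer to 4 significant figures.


P = Te * v = 91.0670 * 3.2730
P = 298.1 kW


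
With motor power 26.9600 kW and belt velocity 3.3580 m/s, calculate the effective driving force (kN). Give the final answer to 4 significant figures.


Te = P / v = 26.9600 / 3.3580
Te = 8.029 kN


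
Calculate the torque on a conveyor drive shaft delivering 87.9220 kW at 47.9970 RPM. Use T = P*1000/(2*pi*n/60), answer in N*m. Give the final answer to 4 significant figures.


omega = 2*pi*47.9970/60 = 5.02623 rad/s
T = 87.9220*1000 / 5.02623
T = 17490 N*m


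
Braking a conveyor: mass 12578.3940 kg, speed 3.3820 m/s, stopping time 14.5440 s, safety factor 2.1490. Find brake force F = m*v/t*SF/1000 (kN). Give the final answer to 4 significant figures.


F = 12578.3940 * 3.3820 / 14.5440 * 2.1490 / 1000
F = 6.286 kN


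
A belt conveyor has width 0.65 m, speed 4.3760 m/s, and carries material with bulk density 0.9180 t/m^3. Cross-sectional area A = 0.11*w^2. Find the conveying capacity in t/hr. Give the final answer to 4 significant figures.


A = 0.11 * 0.65^2 = 0.046475 m^2
C = 0.046475 * 4.3760 * 0.9180 * 3600
C = 672.1 t/hr


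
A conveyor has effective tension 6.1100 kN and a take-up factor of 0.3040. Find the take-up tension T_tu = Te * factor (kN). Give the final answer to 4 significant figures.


T_tu = 6.1100 * 0.3040
T_tu = 1.857 kN


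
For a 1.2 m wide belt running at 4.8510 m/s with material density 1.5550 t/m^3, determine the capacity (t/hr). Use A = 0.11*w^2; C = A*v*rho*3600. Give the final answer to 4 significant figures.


A = 0.11 * 1.2^2 = 0.1584 m^2
C = 0.1584 * 4.8510 * 1.5550 * 3600
C = 4301 t/hr


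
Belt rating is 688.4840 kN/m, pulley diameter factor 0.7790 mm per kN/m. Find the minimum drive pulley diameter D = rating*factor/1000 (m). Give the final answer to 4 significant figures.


D = 688.4840 * 0.7790 / 1000
D = 0.5363 m


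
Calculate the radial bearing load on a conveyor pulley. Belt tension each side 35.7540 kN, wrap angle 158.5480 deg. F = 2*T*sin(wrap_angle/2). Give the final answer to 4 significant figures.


F = 2 * 35.7540 * sin(158.5480/2 deg)
F = 70.26 kN


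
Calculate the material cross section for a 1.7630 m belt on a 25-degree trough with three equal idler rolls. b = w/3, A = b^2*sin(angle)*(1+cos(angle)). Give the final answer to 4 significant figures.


b = 1.7630/3 = 0.587667 m
A = 0.587667^2 * sin(25 deg) * (1 + cos(25 deg))
A = 0.2782 m^2


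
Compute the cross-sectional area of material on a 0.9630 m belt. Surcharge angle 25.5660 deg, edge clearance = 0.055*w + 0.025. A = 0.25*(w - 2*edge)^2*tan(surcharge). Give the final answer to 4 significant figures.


edge = 0.055*0.9630 + 0.025 = 0.077965 m
ew = 0.9630 - 2*0.077965 = 0.80707 m
A = 0.25 * 0.80707^2 * tan(25.5660 deg)
A = 0.07790 m^2


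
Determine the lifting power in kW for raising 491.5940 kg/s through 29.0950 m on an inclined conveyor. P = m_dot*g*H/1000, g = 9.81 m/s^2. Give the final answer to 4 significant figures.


P = 491.5940 * 9.81 * 29.0950 / 1000
P = 140.3 kW


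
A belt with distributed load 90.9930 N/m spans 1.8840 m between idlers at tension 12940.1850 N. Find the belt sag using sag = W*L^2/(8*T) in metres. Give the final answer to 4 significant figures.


sag = 90.9930 * 1.8840^2 / (8 * 12940.1850)
sag = 0.003120 m


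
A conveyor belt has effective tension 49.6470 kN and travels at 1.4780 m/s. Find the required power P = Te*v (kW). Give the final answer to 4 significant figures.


P = Te * v = 49.6470 * 1.4780
P = 73.38 kW


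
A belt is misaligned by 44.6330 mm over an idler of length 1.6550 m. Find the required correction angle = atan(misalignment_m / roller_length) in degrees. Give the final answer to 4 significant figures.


misalign_m = 44.6330 / 1000 = 0.044633 m
angle = atan(0.044633 / 1.6550)
angle = 1.545 deg


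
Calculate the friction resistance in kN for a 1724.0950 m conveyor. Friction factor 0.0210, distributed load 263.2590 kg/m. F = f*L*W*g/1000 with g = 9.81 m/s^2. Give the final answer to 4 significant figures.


F = 0.0210 * 1724.0950 * 263.2590 * 9.81 / 1000
F = 93.50 kN


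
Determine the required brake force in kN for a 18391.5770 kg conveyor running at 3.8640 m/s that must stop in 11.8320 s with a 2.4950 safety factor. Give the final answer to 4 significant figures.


F = 18391.5770 * 3.8640 / 11.8320 * 2.4950 / 1000
F = 14.99 kN


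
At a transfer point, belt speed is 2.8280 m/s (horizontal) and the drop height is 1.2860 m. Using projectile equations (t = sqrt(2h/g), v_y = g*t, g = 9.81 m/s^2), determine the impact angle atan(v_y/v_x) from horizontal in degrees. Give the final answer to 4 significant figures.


t = sqrt(2*1.2860/9.81) = 0.512037 s
v_y = 9.81 * 0.512037 = 5.02308 m/s
angle = atan(5.02308 / 2.8280) = 60.62 deg


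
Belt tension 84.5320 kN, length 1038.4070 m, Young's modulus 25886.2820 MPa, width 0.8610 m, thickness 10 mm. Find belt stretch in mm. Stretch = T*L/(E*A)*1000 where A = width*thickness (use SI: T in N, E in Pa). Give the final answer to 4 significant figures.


A = 0.8610 * 0.01 = 0.00861 m^2
Stretch = 84.5320*1000 * 1038.4070 / (25886.2820e6 * 0.00861) * 1000
Stretch = 393.8 mm


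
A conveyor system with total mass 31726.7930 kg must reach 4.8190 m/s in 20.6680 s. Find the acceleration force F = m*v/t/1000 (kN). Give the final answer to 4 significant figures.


F = 31726.7930 * 4.8190 / 20.6680 / 1000
F = 7.397 kN


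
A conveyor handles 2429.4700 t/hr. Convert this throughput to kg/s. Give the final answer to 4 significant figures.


m_dot = 2429.4700 * 1000 / 3600
m_dot = 674.9 kg/s


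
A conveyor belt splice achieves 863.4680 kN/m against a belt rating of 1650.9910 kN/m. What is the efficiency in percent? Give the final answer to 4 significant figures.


Eff = 863.4680 / 1650.9910 * 100
Eff = 52.30 %


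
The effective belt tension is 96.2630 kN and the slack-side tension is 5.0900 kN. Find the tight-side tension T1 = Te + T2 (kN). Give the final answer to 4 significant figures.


T1 = Te + T2 = 96.2630 + 5.0900
T1 = 101.4 kN


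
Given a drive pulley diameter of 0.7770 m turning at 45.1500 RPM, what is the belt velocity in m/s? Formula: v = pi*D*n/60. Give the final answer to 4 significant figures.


v = pi * 0.7770 * 45.1500 / 60
v = 1.837 m/s


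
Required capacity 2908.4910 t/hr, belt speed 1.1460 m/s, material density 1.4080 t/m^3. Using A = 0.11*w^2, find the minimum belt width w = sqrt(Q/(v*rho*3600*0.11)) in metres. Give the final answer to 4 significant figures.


A_req = 2908.4910 / (1.1460 * 1.4080 * 3600) = 0.5007 m^2
w = sqrt(0.5007 / 0.11)
w = 2.133 m


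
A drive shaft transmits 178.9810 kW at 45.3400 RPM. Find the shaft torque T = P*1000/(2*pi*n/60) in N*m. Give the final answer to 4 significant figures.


omega = 2*pi*45.3400/60 = 4.74799 rad/s
T = 178.9810*1000 / 4.74799
T = 37700 N*m


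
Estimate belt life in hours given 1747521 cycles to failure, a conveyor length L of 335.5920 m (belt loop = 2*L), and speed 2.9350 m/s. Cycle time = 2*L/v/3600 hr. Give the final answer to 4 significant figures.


cycle_time = 2 * 335.5920 / 2.9350 / 3600 = 0.063523 hr
life = 1747521 * 0.063523 = 111000 hours


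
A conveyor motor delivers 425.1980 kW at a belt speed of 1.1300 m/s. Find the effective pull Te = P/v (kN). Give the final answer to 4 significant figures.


Te = P / v = 425.1980 / 1.1300
Te = 376.3 kN


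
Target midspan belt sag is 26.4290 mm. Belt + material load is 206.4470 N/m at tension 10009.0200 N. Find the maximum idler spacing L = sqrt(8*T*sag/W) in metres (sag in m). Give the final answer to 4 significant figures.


sag = 26.4290/1000 = 0.026429 m
L = sqrt(8 * 10009.0200 * 0.026429 / 206.4470)
L = 3.202 m


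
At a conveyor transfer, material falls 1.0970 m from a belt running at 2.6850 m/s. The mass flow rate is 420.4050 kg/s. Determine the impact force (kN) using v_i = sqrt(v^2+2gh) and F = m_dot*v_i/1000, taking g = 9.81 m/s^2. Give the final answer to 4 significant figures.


v_i = sqrt(2.6850^2 + 2*9.81*1.0970) = 5.36026 m/s
F = 420.4050 * 5.36026 / 1000
F = 2.253 kN


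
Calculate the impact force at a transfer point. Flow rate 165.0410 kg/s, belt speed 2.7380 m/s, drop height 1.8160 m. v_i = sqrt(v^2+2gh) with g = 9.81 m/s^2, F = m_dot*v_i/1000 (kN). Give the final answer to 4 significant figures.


v_i = sqrt(2.7380^2 + 2*9.81*1.8160) = 6.56708 m/s
F = 165.0410 * 6.56708 / 1000
F = 1.084 kN


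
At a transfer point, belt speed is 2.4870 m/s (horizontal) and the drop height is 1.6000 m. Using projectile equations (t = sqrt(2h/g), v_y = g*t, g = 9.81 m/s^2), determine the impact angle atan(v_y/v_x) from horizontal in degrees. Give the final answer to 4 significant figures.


t = sqrt(2*1.6000/9.81) = 0.571137 s
v_y = 9.81 * 0.571137 = 5.60285 m/s
angle = atan(5.60285 / 2.4870) = 66.06 deg
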